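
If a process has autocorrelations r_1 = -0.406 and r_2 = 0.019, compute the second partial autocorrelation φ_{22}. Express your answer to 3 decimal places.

-0.175

φ_{22} = (r_2 − r_1²) / (1 − r_1²)
r_1² = (-0.406)² = 0.164836
Numerator = 0.019 − 0.1648 = -0.1458; denominator = 1 − 0.1648 = 0.8352
φ_{22} = -0.1458 / 0.8352 = -0.175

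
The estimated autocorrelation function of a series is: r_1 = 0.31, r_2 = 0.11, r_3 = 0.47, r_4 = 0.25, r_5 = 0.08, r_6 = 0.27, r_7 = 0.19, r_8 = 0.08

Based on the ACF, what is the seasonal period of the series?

The largest autocorrelation is r_3 = 0.47; the remaining lags stay at or below 0.31. The elevated value at lag 1 (0.31), dropping to 0.11 at lag 2, reflects decaying short-term dependence rather than seasonality.
The dominant spike at lag 3 indicates a seasonal period of 3.

3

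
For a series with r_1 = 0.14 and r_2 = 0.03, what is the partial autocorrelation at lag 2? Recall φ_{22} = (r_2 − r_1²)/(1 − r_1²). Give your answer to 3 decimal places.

φ_{22} = (r_2 − r_1²) / (1 − r_1²)
r_1² = (0.14)² = 0.0196
Numerator = 0.03 − 0.0196 = 0.0104; denominator = 1 − 0.0196 = 0.9804
φ_{22} = 0.0104 / 0.9804 = 0.011

0.011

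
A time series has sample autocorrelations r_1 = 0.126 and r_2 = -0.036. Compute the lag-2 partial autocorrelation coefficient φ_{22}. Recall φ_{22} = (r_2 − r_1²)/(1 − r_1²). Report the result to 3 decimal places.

-0.053

φ_{22} = (r_2 − r_1²) / (1 − r_1²)
r_1² = (0.126)² = 0.015876
Numerator = -0.036 − 0.0159 = -0.0519; denominator = 1 − 0.0159 = 0.9841
φ_{22} = -0.0519 / 0.9841 = -0.053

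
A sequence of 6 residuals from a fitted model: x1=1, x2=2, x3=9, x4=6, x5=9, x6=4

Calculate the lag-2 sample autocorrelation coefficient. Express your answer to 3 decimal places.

Mean x̄ = (1 + 2 + 9 + 6 + 9 + 4)/6 = 5.1667
Deviations from mean: -4.1667, -3.1667, 3.8333, 0.8333, 3.8333, -1.1667
Σ(x_t−x̄)(x_{t+2}−x̄) = (-15.9722) + (-2.6389) + (14.6944) + (-0.9722) = -4.8889
Denominator Σ(x_t−x̄)² = 58.8333
r_2 = -4.8889 / 58.8333 = -0.083

-0.083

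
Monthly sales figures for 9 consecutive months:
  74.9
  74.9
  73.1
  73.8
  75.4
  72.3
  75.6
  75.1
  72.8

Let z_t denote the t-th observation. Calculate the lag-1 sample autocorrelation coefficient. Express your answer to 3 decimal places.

Mean z̄ = (74.9 + 74.9 + 73.1 + 73.8 + 75.4 + 72.3 + 75.6 + 75.1 + 72.8)/9 = 74.2111
Numerator Σ_{t=1}^{8}(z_t−z̄)(z_{t+1}−z̄) = -5.2690
Denominator Σ(z_t−z̄)² = 12.1289
r_1 = -5.2690 / 12.1289 = -0.434

-0.434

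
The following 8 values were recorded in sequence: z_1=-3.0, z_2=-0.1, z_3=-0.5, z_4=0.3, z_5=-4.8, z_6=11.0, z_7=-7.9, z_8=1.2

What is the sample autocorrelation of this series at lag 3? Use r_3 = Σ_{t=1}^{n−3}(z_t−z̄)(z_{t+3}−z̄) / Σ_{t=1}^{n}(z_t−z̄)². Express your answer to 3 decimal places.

-0.078

Mean z̄ = (-3.0 − 0.1 − 0.5 + 0.3 − 4.8 + 11.0 − 7.9 + 1.2)/8 = -0.4750
Deviations from mean: -2.5250, 0.3750, -0.0250, 0.7750, -4.3250, 11.4750, -7.4250, 1.6750
Numerator Σ_{t=1}^{5}(z_t−z̄)(z_{t+3}−z̄) = -16.8644
Denominator Σ(z_t−z̄)² = 215.4350
r_3 = -16.8644 / 215.4350 = -0.078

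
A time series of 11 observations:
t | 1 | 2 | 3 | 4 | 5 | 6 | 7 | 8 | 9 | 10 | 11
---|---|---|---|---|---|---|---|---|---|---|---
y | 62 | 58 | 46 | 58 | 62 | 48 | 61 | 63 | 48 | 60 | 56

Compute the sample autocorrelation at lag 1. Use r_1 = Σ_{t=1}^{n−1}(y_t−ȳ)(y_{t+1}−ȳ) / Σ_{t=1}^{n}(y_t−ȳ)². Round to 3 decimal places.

Mean ȳ = (62 + 58 + 46 + 58 + 62 + 48 + 61 + 63 + 48 + 60 + 56)/11 = 56.5455
Numerator Σ_{t=1}^{10}(y_t−ȳ)(y_{t+1}−ȳ) = -157.2975
Denominator Σ(y_t−ȳ)² = 394.7273
r_1 = -157.2975 / 394.7273 = -0.398

-0.398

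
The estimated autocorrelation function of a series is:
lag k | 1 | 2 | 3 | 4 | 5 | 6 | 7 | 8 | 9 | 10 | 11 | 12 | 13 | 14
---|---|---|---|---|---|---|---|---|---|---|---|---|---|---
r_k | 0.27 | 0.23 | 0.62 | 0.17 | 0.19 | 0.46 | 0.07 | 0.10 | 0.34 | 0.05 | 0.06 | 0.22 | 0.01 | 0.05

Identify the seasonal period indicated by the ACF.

3

The largest autocorrelation is r_3 = 0.62, with weaker echoes at lags 6 (0.46) and 9 (0.34); the remaining lags stay at or below 0.27. The elevated value at lag 1 (0.27), dropping to 0.23 at lag 2, reflects decaying short-term dependence rather than seasonality.
The dominant spike at lag 3 indicates a seasonal period of 3.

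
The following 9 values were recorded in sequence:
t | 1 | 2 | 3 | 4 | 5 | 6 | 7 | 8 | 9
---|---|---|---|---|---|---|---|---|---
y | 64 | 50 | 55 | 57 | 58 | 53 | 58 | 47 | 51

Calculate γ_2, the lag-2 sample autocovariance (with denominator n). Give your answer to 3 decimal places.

0.026

Mean ȳ = (64 + 50 + 55 + 57 + 58 + 53 + 58 + 47 + 51)/9 = 54.7778
Σ_{t=1}^{7}(y_t−ȳ)(y_{t+2}−ȳ) = 0.2346
γ_2 = 0.2346 / 9 = 0.026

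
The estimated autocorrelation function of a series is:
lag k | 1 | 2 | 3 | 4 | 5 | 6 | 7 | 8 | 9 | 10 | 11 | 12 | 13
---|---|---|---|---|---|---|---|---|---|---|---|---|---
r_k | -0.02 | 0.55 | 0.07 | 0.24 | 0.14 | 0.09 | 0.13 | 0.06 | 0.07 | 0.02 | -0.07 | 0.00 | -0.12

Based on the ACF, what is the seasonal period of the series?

The largest autocorrelation is r_2 = 0.55, with a weaker echo at lag 4 (0.24); the remaining lags stay at or below 0.14.
The dominant spike at lag 2 indicates a seasonal period of 2.

2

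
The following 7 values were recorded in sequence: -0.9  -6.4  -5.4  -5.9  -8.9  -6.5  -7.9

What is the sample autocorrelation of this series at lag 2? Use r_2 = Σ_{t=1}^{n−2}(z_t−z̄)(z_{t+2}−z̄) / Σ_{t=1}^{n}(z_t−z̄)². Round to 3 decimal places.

0.174

Mean z̄ = (-0.9 − 6.4 − 5.4 − 5.9 − 8.9 − 6.5 − 7.9)/7 = -5.9857
Numerator Σ_{t=1}^{5}(z_t−z̄)(z_{t+2}−z̄) = 6.7710
Denominator Σ(z_t−z̄)² = 38.8086
r_2 = 6.7710 / 38.8086 = 0.174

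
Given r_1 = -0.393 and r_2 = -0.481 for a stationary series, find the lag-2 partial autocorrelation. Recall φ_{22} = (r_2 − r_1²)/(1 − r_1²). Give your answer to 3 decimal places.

-0.752

φ_{22} = (r_2 − r_1²) / (1 − r_1²)
r_1² = (-0.393)² = 0.154449
Numerator = -0.481 − 0.1544 = -0.6354; denominator = 1 − 0.1544 = 0.8456
φ_{22} = -0.6354 / 0.8456 = -0.752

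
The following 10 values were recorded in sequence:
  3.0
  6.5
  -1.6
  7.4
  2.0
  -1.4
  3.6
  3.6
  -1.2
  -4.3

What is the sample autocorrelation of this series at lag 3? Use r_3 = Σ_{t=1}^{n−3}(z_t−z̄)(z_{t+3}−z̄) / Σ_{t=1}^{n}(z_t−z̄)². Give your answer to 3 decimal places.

0.215

Mean z̄ = (3.0 + 6.5 − 1.6 + 7.4 + 2.0 − 1.4 + 3.6 + 3.6 − 1.2 − 4.3)/10 = 1.7600
Numerator Σ_{t=1}^{7}(z_t−z̄)(z_{t+3}−z̄) = 27.7712
Denominator Σ(z_t−z̄)² = 129.4040
r_3 = 27.7712 / 129.4040 = 0.215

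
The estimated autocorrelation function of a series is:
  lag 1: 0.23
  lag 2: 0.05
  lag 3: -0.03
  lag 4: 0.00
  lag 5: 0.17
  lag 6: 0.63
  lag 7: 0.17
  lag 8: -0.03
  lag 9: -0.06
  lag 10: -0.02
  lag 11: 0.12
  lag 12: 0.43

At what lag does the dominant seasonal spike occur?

The largest autocorrelation is r_6 = 0.63, with a weaker echo at lag 12 (0.43); the remaining lags stay at or below 0.23. The elevated value at lag 1 (0.23), dropping to 0.05 at lag 2, reflects decaying short-term dependence rather than seasonality.
The dominant spike at lag 6 indicates a seasonal period of 6.

6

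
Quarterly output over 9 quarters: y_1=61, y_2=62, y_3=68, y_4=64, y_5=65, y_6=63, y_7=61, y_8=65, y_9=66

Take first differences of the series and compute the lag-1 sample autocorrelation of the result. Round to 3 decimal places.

-0.346

First differences Δy: 1, 6, -4, 1, -2, -2, 4, 1
Mean of differences = 0.6250
Numerator Σ(Δy_t−Δȳ)(Δy_{t+1}−Δȳ) = -26.2656
Denominator Σ(Δy_t−Δȳ)² = 75.8750
r_1(Δy) = -26.2656 / 75.8750 = -0.346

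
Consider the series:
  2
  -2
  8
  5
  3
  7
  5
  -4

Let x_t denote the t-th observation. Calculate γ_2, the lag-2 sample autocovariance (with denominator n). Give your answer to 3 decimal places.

Mean x̄ = (2 − 2 + 8 + 5 + 3 + 7 + 5 − 4)/8 = 3.0000
Σ_{t=1}^{6}(x_t−x̄)(x_{t+2}−x̄) = -35.0000
γ_2 = -35.0000 / 8 = -4.375

-4.375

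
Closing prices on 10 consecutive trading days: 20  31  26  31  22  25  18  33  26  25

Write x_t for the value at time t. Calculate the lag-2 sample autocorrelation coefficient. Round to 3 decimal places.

0.174

Mean x̄ = (20 + 31 + 26 + 31 + 22 + 25 + 18 + 33 + 26 + 25)/10 = 25.7000
Numerator Σ_{t=1}^{8}(x_t−x̄)(x_{t+2}−x̄) = 37.5200
Denominator Σ(x_t−x̄)² = 216.1000
r_2 = 37.5200 / 216.1000 = 0.174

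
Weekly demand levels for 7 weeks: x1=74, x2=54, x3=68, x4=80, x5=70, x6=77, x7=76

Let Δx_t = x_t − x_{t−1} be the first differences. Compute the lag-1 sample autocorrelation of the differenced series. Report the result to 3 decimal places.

-0.356

First differences Δx: -20, 14, 12, -10, 7, -1
Mean of differences = 0.3333
Numerator Σ(Δx_t−Δx̄)(Δx_{t+1}−Δx̄) = -316.7778
Denominator Σ(Δx_t−Δx̄)² = 889.3333
r_1(Δx) = -316.7778 / 889.3333 = -0.356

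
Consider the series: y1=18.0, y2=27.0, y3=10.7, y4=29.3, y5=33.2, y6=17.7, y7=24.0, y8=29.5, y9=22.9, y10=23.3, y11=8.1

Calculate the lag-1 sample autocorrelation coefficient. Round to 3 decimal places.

-0.213

Mean ȳ = (18.0 + 27.0 + 10.7 + 29.3 + 33.2 + 17.7 + 24.0 + 29.5 + 22.9 + 23.3 + 8.1)/11 = 22.1545
Numerator Σ_{t=1}^{10}(y_t−ȳ)(y_{t+1}−ȳ) = -132.1930
Denominator Σ(y_t−ȳ)² = 621.6073
r_1 = -132.1930 / 621.6073 = -0.213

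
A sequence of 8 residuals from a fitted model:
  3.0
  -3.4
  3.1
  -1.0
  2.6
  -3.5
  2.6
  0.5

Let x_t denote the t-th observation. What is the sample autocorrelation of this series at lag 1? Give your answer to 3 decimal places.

-0.792

Mean x̄ = (3.0 − 3.4 + 3.1 − 1.0 + 2.6 − 3.5 + 2.6 + 0.5)/8 = 0.4875
Deviations from mean: 2.5125, -3.8875, 2.6125, -1.4875, 2.1125, -3.9875, 2.1125, 0.0125
Numerator Σ_{t=1}^{7}(x_t−x̄)(x_{t+1}−x̄) = -43.7727
Denominator Σ(x_t−x̄)² = 55.2888
r_1 = -43.7727 / 55.2888 = -0.792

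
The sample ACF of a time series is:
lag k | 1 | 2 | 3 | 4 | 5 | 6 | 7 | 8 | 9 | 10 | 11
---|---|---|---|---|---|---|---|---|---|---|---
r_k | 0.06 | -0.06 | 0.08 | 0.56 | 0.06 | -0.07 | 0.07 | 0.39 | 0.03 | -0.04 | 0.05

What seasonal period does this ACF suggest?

4

The largest autocorrelation is r_4 = 0.56, with a weaker echo at lag 8 (0.39); the remaining lags stay at or below 0.08.
The dominant spike at lag 4 indicates a seasonal period of 4.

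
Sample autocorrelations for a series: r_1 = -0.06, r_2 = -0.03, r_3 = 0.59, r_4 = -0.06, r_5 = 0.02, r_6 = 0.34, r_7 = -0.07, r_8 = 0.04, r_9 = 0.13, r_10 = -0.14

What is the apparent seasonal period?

3

The largest autocorrelation is r_3 = 0.59, with a weaker echo at lag 6 (0.34); the remaining lags stay at or below 0.13.
The dominant spike at lag 3 indicates a seasonal period of 3.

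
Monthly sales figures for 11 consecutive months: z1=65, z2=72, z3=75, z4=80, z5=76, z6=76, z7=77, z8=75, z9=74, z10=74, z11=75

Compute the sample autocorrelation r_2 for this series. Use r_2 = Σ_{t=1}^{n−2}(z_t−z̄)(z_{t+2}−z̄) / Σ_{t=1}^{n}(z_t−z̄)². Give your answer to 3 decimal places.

Mean z̄ = (65 + 72 + 75 + 80 + 76 + 76 + 77 + 75 + 74 + 74 + 75)/11 = 74.4545
Numerator Σ_{t=1}^{9}(z_t−z̄)(z_{t+2}−z̄) = -6.2314
Denominator Σ(z_t−z̄)² = 138.7273
r_2 = -6.2314 / 138.7273 = -0.045

-0.045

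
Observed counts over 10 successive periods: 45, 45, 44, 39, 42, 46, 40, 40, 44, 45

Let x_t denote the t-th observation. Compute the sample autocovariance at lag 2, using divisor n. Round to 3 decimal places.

-3.400

Mean x̄ = (45 + 45 + 44 + 39 + 42 + 46 + 40 + 40 + 44 + 45)/10 = 43.0000
Σ_{t=1}^{8}(x_t−x̄)(x_{t+2}−x̄) = -34.0000
γ_2 = -34.0000 / 10 = -3.400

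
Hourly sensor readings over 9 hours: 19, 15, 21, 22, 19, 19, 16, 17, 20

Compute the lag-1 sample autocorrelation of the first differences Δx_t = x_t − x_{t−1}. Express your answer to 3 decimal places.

First differences Δx: -4, 6, 1, -3, 0, -3, 1, 3
Mean of differences = 0.1250
Numerator Σ(Δx_t−Δx̄)(Δx_{t+1}−Δx̄) = -21.2656
Denominator Σ(Δx_t−Δx̄)² = 80.8750
r_1(Δx) = -21.2656 / 80.8750 = -0.263

-0.263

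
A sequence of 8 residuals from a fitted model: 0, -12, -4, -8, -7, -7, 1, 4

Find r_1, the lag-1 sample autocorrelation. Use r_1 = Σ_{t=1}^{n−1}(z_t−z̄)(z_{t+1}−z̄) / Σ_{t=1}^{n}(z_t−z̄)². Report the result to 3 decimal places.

Mean z̄ = (0 − 12 − 4 − 8 − 7 − 7 + 1 + 4)/8 = -4.1250
Deviations from mean: 4.1250, -7.8750, 0.1250, -3.8750, -2.8750, -2.8750, 5.1250, 8.1250
Σ(z_t−z̄)(z_{t+1}−z̄) = (-32.4844) + (-0.9844) + (-0.4844) + (11.1406) + (8.2656) + (-14.7344) + (41.6406) = 12.3594
Denominator Σ(z_t−z̄)² = 202.8750
r_1 = 12.3594 / 202.8750 = 0.061

0.061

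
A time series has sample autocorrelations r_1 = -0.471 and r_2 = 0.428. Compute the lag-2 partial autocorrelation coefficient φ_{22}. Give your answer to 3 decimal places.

φ_{22} = (r_2 − r_1²) / (1 − r_1²)
r_1² = (-0.471)² = 0.221841
Numerator = 0.428 − 0.2218 = 0.2062; denominator = 1 − 0.2218 = 0.7782
φ_{22} = 0.2062 / 0.7782 = 0.265

0.265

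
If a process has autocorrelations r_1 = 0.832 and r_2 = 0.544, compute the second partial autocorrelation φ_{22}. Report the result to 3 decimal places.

-0.482

φ_{22} = (r_2 − r_1²) / (1 − r_1²)
r_1² = (0.832)² = 0.692224
Numerator = 0.544 − 0.6922 = -0.1482; denominator = 1 − 0.6922 = 0.3078
φ_{22} = -0.1482 / 0.3078 = -0.482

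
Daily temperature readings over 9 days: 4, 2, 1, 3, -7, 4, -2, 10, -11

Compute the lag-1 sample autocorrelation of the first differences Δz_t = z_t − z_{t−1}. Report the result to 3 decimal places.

-0.618

First differences Δz: -2, -1, 2, -10, 11, -6, 12, -21
Mean of differences = -1.8750
Numerator Σ(Δz_t−Δz̄)(Δz_{t+1}−Δz̄) = -508.5156
Denominator Σ(Δz_t−Δz̄)² = 822.8750
r_1(Δz) = -508.5156 / 822.8750 = -0.618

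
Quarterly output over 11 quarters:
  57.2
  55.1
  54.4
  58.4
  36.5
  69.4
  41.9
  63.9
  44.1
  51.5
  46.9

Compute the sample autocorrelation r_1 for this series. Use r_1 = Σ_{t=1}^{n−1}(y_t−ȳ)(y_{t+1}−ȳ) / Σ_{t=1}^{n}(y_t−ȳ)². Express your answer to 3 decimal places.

Mean ȳ = (57.2 + 55.1 + 54.4 + 58.4 + 36.5 + 69.4 + 41.9 + 63.9 + 44.1 + 51.5 + 46.9)/11 = 52.6636
Numerator Σ_{t=1}^{10}(y_t−ȳ)(y_{t+1}−ȳ) = -718.6386
Denominator Σ(y_t−ȳ)² = 953.8255
r_1 = -718.6386 / 953.8255 = -0.753

-0.753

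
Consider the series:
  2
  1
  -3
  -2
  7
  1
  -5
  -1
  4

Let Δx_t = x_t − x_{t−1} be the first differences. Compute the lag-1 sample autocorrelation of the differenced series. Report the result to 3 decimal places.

First differences Δx: -1, -4, 1, 9, -6, -6, 4, 5
Mean of differences = 0.2500
Numerator Σ(Δx_t−Δx̄)(Δx_{t+1}−Δx̄) = -12.5625
Denominator Σ(Δx_t−Δx̄)² = 211.5000
r_1(Δx) = -12.5625 / 211.5000 = -0.059

-0.059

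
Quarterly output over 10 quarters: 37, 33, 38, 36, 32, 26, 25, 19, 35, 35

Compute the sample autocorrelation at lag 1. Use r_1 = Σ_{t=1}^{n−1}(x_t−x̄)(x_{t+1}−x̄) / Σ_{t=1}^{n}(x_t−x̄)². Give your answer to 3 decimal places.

0.382

Mean x̄ = (37 + 33 + 38 + 36 + 32 + 26 + 25 + 19 + 35 + 35)/10 = 31.6000
Numerator Σ_{t=1}^{9}(x_t−x̄)(x_{t+1}−x̄) = 133.0400
Denominator Σ(x_t−x̄)² = 348.4000
r_1 = 133.0400 / 348.4000 = 0.382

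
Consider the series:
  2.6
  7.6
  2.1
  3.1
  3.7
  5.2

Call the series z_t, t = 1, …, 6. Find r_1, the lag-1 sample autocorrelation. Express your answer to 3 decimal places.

-0.493

Mean z̄ = (2.6 + 7.6 + 2.1 + 3.1 + 3.7 + 5.2)/6 = 4.0500
Deviations from mean: -1.4500, 3.5500, -1.9500, -0.9500, -0.3500, 1.1500
Σ(z_t−z̄)(z_{t+1}−z̄) = (-5.1475) + (-6.9225) + (1.8525) + (0.3325) + (-0.4025) = -10.2875
Denominator Σ(z_t−z̄)² = 20.8550
r_1 = -10.2875 / 20.8550 = -0.493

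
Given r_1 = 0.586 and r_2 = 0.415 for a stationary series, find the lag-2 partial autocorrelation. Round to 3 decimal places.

φ_{22} = (r_2 − r_1²) / (1 − r_1²)
r_1² = (0.586)² = 0.343396
Numerator = 0.415 − 0.3434 = 0.0716; denominator = 1 − 0.3434 = 0.6566
φ_{22} = 0.0716 / 0.6566 = 0.109

0.109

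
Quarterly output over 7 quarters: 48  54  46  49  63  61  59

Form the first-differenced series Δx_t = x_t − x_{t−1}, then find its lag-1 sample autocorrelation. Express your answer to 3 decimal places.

-0.240

First differences Δx: 6, -8, 3, 14, -2, -2
Mean of differences = 1.8333
Numerator Σ(Δx_t−Δx̄)(Δx_{t+1}−Δx̄) = -70.1944
Denominator Σ(Δx_t−Δx̄)² = 292.8333
r_1(Δx) = -70.1944 / 292.8333 = -0.240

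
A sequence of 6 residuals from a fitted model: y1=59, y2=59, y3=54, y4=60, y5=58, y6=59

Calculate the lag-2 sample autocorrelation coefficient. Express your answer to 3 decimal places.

Mean ȳ = (59 + 59 + 54 + 60 + 58 + 59)/6 = 58.1667
Deviations from mean: 0.8333, 0.8333, -4.1667, 1.8333, -0.1667, 0.8333
Numerator Σ_{t=1}^{4}(y_t−ȳ)(y_{t+2}−ȳ) = 0.2778
Denominator Σ(y_t−ȳ)² = 22.8333
r_2 = 0.2778 / 22.8333 = 0.012

0.012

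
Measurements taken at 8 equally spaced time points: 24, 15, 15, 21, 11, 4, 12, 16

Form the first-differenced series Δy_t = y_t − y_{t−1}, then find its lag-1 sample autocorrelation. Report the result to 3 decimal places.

First differences Δy: -9, 0, 6, -10, -7, 8, 4
Mean of differences = -1.1429
Numerator Σ(Δy_t−Δȳ)(Δy_{t+1}−Δȳ) = -18.7347
Denominator Σ(Δy_t−Δȳ)² = 336.8571
r_1(Δy) = -18.7347 / 336.8571 = -0.056

-0.056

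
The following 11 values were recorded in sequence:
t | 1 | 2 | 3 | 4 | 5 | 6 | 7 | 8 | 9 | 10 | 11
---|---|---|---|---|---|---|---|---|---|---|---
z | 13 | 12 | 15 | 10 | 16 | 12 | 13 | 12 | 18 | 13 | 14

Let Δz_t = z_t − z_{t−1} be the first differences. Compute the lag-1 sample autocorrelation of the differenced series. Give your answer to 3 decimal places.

-0.783

First differences Δz: -1, 3, -5, 6, -4, 1, -1, 6, -5, 1
Mean of differences = 0.1000
Numerator Σ(Δz_t−Δz̄)(Δz_{t+1}−Δz̄) = -118.1100
Denominator Σ(Δz_t−Δz̄)² = 150.9000
r_1(Δz) = -118.1100 / 150.9000 = -0.783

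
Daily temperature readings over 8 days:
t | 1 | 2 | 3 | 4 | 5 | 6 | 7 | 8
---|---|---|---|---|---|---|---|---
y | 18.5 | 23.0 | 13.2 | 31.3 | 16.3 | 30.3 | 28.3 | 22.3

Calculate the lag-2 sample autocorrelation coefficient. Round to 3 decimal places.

Mean ȳ = (18.5 + 23.0 + 13.2 + 31.3 + 16.3 + 30.3 + 28.3 + 22.3)/8 = 22.9000
Σ(y_t−ȳ)(y_{t+2}−ȳ) = (42.6800) + (0.8400) + (64.0200) + (62.1600) + (-35.6400) + (-4.4400) = 129.6200
Denominator Σ(y_t−ȳ)² = 311.8600
r_2 = 129.6200 / 311.8600 = 0.416

0.416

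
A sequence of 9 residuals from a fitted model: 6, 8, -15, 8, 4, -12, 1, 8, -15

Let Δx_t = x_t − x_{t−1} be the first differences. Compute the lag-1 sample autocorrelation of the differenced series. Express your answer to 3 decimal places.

-0.438

First differences Δx: 2, -23, 23, -4, -16, 13, 7, -23
Mean of differences = -2.6250
Numerator Σ(Δx_t−Δx̄)(Δx_{t+1}−Δx̄) = -887.8906
Denominator Σ(Δx_t−Δx̄)² = 2025.8750
r_1(Δx) = -887.8906 / 2025.8750 = -0.438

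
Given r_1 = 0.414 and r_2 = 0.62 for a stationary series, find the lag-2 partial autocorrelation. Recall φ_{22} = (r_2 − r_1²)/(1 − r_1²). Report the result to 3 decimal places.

0.541

φ_{22} = (r_2 − r_1²) / (1 − r_1²)
r_1² = (0.414)² = 0.171396
Numerator = 0.62 − 0.1714 = 0.4486; denominator = 1 − 0.1714 = 0.8286
φ_{22} = 0.4486 / 0.8286 = 0.541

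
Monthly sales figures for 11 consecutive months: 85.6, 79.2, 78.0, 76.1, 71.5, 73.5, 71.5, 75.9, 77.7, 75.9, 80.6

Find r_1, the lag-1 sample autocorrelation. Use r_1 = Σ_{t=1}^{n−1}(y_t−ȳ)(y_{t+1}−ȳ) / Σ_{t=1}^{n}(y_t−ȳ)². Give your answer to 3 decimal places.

Mean ȳ = (85.6 + 79.2 + 78.0 + 76.1 + 71.5 + 73.5 + 71.5 + 75.9 + 77.7 + 75.9 + 80.6)/11 = 76.8636
Numerator Σ_{t=1}^{10}(y_t−ȳ)(y_{t+1}−ȳ) = 62.3332
Denominator Σ(y_t−ȳ)² = 169.0255
r_1 = 62.3332 / 169.0255 = 0.369

0.369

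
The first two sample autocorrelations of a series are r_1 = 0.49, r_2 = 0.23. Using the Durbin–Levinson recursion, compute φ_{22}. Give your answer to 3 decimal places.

φ_{22} = (r_2 − r_1²) / (1 − r_1²)
r_1² = (0.49)² = 0.2401
Numerator = 0.23 − 0.2401 = -0.0101; denominator = 1 − 0.2401 = 0.7599
φ_{22} = -0.0101 / 0.7599 = -0.013

-0.013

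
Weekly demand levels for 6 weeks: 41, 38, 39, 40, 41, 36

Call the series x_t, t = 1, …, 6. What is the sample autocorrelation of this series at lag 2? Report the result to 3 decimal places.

-0.224

Mean x̄ = (41 + 38 + 39 + 40 + 41 + 36)/6 = 39.1667
Deviations from mean: 1.8333, -1.1667, -0.1667, 0.8333, 1.8333, -3.1667
Numerator Σ_{t=1}^{4}(x_t−x̄)(x_{t+2}−x̄) = -4.2222
Denominator Σ(x_t−x̄)² = 18.8333
r_2 = -4.2222 / 18.8333 = -0.224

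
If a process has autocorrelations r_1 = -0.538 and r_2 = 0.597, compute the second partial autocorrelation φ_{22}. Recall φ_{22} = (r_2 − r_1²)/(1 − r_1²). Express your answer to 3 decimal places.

φ_{22} = (r_2 − r_1²) / (1 − r_1²)
r_1² = (-0.538)² = 0.289444
Numerator = 0.597 − 0.2894 = 0.3076; denominator = 1 − 0.2894 = 0.7106
φ_{22} = 0.3076 / 0.7106 = 0.433

0.433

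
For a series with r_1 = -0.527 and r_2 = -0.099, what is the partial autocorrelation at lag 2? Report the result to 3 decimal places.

φ_{22} = (r_2 − r_1²) / (1 − r_1²)
r_1² = (-0.527)² = 0.277729
Numerator = -0.099 − 0.2777 = -0.3767; denominator = 1 − 0.2777 = 0.7223
φ_{22} = -0.3767 / 0.7223 = -0.522

-0.522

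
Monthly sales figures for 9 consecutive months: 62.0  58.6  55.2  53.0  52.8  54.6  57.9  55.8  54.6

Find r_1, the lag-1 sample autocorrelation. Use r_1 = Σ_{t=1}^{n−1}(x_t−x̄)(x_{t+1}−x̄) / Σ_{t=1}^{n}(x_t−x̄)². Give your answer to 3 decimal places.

Mean x̄ = (62.0 + 58.6 + 55.2 + 53.0 + 52.8 + 54.6 + 57.9 + 55.8 + 54.6)/9 = 56.0556
Numerator Σ_{t=1}^{8}(x_t−x̄)(x_{t+1}−x̄) = 27.4647
Denominator Σ(x_t−x̄)² = 70.1822
r_1 = 27.4647 / 70.1822 = 0.391

0.391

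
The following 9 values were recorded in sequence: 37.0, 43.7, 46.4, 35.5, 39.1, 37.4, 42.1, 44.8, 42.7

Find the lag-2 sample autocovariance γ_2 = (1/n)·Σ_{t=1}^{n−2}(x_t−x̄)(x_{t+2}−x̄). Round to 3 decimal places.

-4.551

Mean x̄ = (37.0 + 43.7 + 46.4 + 35.5 + 39.1 + 37.4 + 42.1 + 44.8 + 42.7)/9 = 40.9667
Σ_{t=1}^{7}(x_t−x̄)(x_{t+2}−x̄) = -40.9622
γ_2 = -40.9622 / 9 = -4.551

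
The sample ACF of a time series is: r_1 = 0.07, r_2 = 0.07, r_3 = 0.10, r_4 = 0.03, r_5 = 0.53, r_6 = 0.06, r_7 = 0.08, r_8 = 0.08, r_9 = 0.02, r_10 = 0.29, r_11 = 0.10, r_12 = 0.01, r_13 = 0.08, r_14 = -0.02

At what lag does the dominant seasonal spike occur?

The largest autocorrelation is r_5 = 0.53, with a weaker echo at lag 10 (0.29); the remaining lags stay at or below 0.10.
The dominant spike at lag 5 indicates a seasonal period of 5.

5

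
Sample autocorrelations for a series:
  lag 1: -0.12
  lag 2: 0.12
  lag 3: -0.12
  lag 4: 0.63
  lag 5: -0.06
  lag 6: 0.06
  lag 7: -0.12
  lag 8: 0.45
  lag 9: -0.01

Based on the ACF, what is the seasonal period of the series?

The largest autocorrelation is r_4 = 0.63, with a weaker echo at lag 8 (0.45); the remaining lags stay at or below 0.12.
The dominant spike at lag 4 indicates a seasonal period of 4.

4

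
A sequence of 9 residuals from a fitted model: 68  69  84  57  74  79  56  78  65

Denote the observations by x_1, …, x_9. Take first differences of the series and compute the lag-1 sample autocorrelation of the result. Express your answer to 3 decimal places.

-0.681

First differences Δx: 1, 15, -27, 17, 5, -23, 22, -13
Mean of differences = -0.3750
Numerator Σ(Δx_t−Δx̄)(Δx_{t+1}−Δx̄) = -1667.7656
Denominator Σ(Δx_t−Δx̄)² = 2449.8750
r_1(Δx) = -1667.7656 / 2449.8750 = -0.681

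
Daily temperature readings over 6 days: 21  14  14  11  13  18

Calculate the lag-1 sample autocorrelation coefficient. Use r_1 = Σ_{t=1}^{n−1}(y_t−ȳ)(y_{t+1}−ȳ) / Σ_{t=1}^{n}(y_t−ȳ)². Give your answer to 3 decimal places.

0.034

Mean ȳ = (21 + 14 + 14 + 11 + 13 + 18)/6 = 15.1667
Deviations from mean: 5.8333, -1.1667, -1.1667, -4.1667, -2.1667, 2.8333
Numerator Σ_{t=1}^{5}(y_t−ȳ)(y_{t+1}−ȳ) = 2.3056
Denominator Σ(y_t−ȳ)² = 66.8333
r_1 = 2.3056 / 66.8333 = 0.034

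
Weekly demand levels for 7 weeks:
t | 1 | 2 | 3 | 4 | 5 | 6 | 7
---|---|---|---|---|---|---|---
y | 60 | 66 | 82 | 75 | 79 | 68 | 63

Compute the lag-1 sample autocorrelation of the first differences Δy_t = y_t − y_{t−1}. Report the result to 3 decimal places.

-0.068

First differences Δy: 6, 16, -7, 4, -11, -5
Mean of differences = 0.5000
Numerator Σ(Δy_t−Δȳ)(Δy_{t+1}−Δȳ) = -34.2500
Denominator Σ(Δy_t−Δȳ)² = 501.5000
r_1(Δy) = -34.2500 / 501.5000 = -0.068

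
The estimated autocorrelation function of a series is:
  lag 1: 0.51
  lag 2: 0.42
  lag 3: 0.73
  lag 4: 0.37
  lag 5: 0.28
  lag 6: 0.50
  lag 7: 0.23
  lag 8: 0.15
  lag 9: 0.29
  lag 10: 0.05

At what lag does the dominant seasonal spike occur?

The largest autocorrelation is r_3 = 0.73; the remaining lags stay at or below 0.51. The elevated value at lag 1 (0.51), dropping to 0.42 at lag 2, reflects decaying short-term dependence rather than seasonality.
The dominant spike at lag 3 indicates a seasonal period of 3.

3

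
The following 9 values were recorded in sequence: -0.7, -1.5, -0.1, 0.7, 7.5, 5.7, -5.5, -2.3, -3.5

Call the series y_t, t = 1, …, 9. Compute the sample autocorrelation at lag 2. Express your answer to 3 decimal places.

Mean ȳ = (-0.7 − 1.5 − 0.1 + 0.7 + 7.5 + 5.7 − 5.5 − 2.3 − 3.5)/9 = 0.0333
Numerator Σ_{t=1}^{7}(y_t−ȳ)(y_{t+2}−ȳ) = -33.1289
Denominator Σ(y_t−ȳ)² = 139.7600
r_2 = -33.1289 / 139.7600 = -0.237

-0.237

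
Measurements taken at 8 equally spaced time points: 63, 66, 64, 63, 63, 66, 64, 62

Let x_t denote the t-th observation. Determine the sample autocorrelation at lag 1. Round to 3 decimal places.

-0.186

Mean x̄ = (63 + 66 + 64 + 63 + 63 + 66 + 64 + 62)/8 = 63.8750
Deviations from mean: -0.8750, 2.1250, 0.1250, -0.8750, -0.8750, 2.1250, 0.1250, -1.8750
Numerator Σ_{t=1}^{7}(x_t−x̄)(x_{t+1}−x̄) = -2.7656
Denominator Σ(x_t−x̄)² = 14.8750
r_1 = -2.7656 / 14.8750 = -0.186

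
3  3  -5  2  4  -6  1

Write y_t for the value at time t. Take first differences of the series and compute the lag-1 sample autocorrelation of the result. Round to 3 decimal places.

-0.509

First differences Δy: 0, -8, 7, 2, -10, 7
Mean of differences = -0.3333
Numerator Σ(Δy_t−Δȳ)(Δy_{t+1}−Δȳ) = -135.1111
Denominator Σ(Δy_t−Δȳ)² = 265.3333
r_1(Δy) = -135.1111 / 265.3333 = -0.509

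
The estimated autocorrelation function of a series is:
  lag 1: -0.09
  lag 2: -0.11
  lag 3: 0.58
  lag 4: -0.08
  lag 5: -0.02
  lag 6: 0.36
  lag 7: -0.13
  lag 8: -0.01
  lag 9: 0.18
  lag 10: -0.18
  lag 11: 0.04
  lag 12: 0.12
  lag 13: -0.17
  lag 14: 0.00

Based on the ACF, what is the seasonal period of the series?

3

The largest autocorrelation is r_3 = 0.58, with weaker echoes at lags 6 (0.36) and 9 (0.18); the remaining lags stay at or below 0.12.
The dominant spike at lag 3 indicates a seasonal period of 3.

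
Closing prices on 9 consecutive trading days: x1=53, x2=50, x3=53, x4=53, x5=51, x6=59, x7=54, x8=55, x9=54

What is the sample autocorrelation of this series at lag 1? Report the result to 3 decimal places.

Mean x̄ = (53 + 50 + 53 + 53 + 51 + 59 + 54 + 55 + 54)/9 = 53.5556
Numerator Σ_{t=1}^{8}(x_t−x̄)(x_{t+1}−x̄) = -4.5309
Denominator Σ(x_t−x̄)² = 52.2222
r_1 = -4.5309 / 52.2222 = -0.087

-0.087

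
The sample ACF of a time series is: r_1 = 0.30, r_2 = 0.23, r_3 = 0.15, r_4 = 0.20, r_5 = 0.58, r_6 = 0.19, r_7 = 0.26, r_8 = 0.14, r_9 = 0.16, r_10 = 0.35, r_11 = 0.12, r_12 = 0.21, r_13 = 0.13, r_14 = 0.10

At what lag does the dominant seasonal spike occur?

5

The largest autocorrelation is r_5 = 0.58, with a weaker echo at lag 10 (0.35); the remaining lags stay at or below 0.30. The elevated value at lag 1 (0.30), dropping to 0.23 at lag 2, reflects decaying short-term dependence rather than seasonality.
The dominant spike at lag 5 indicates a seasonal period of 5.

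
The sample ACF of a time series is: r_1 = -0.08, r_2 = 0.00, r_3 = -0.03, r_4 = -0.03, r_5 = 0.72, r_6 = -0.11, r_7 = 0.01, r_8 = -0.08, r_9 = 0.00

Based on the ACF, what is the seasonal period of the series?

5

The largest autocorrelation is r_5 = 0.72; the remaining lags stay at or below 0.01.
The dominant spike at lag 5 indicates a seasonal period of 5.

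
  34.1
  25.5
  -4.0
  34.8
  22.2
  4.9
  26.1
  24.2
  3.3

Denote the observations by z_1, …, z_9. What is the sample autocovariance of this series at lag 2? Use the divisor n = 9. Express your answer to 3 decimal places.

Mean z̄ = (34.1 + 25.5 − 4.0 + 34.8 + 22.2 + 4.9 + 26.1 + 24.2 + 3.3)/9 = 19.0111
Σ_{t=1}^{7}(z_t−z̄)(z_{t+2}−z̄) = -702.9280
γ_2 = -702.9280 / 9 = -78.103

-78.103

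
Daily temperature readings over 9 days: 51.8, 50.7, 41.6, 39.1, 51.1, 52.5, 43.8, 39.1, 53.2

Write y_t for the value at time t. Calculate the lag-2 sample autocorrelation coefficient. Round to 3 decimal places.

Mean ȳ = (51.8 + 50.7 + 41.6 + 39.1 + 51.1 + 52.5 + 43.8 + 39.1 + 53.2)/9 = 46.9889
Numerator Σ_{t=1}^{7}(y_t−ȳ)(y_{t+2}−ȳ) = -197.2269
Denominator Σ(y_t−ȳ)² = 286.4489
r_2 = -197.2269 / 286.4489 = -0.689

-0.689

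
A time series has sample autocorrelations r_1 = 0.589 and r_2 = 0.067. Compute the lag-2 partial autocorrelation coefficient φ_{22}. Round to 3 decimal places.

-0.429

φ_{22} = (r_2 − r_1²) / (1 − r_1²)
r_1² = (0.589)² = 0.346921
Numerator = 0.067 − 0.3469 = -0.2799; denominator = 1 − 0.3469 = 0.6531
φ_{22} = -0.2799 / 0.6531 = -0.429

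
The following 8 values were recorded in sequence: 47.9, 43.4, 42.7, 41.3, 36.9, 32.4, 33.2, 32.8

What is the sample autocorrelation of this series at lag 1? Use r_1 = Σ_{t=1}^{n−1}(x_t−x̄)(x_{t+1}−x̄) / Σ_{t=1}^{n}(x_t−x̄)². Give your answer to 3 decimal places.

Mean x̄ = (47.9 + 43.4 + 42.7 + 41.3 + 36.9 + 32.4 + 33.2 + 32.8)/8 = 38.8250
Σ(x_t−x̄)(x_{t+1}−x̄) = (41.5181) + (17.7281) + (9.5906) + (-4.7644) + (12.3681) + (36.1406) + (33.8906) = 146.4719
Denominator Σ(x_t−x̄)² = 237.3550
r_1 = 146.4719 / 237.3550 = 0.617

0.617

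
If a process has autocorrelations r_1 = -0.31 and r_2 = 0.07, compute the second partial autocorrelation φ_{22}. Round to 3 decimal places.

-0.029

φ_{22} = (r_2 − r_1²) / (1 − r_1²)
r_1² = (-0.31)² = 0.0961
Numerator = 0.07 − 0.0961 = -0.0261; denominator = 1 − 0.0961 = 0.9039
φ_{22} = -0.0261 / 0.9039 = -0.029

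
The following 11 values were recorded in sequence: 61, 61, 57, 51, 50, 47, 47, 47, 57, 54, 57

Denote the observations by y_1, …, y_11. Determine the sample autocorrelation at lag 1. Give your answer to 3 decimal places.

Mean ȳ = (61 + 61 + 57 + 51 + 50 + 47 + 47 + 47 + 57 + 54 + 57)/11 = 53.5455
Numerator Σ_{t=1}^{10}(y_t−ȳ)(y_{t+1}−ȳ) = 170.9752
Denominator Σ(y_t−ȳ)² = 294.7273
r_1 = 170.9752 / 294.7273 = 0.580

0.580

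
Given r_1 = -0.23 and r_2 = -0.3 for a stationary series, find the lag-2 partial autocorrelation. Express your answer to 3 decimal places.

-0.373

φ_{22} = (r_2 − r_1²) / (1 − r_1²)
r_1² = (-0.23)² = 0.0529
Numerator = -0.3 − 0.0529 = -0.3529; denominator = 1 − 0.0529 = 0.9471
φ_{22} = -0.3529 / 0.9471 = -0.373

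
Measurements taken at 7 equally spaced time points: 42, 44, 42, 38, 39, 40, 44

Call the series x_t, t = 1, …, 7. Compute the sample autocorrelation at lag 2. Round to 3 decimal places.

Mean x̄ = (42 + 44 + 42 + 38 + 39 + 40 + 44)/7 = 41.2857
Deviations from mean: 0.7143, 2.7143, 0.7143, -3.2857, -2.2857, -1.2857, 2.7143
Numerator Σ_{t=1}^{5}(x_t−x̄)(x_{t+2}−x̄) = -12.0204
Denominator Σ(x_t−x̄)² = 33.4286
r_2 = -12.0204 / 33.4286 = -0.360

-0.360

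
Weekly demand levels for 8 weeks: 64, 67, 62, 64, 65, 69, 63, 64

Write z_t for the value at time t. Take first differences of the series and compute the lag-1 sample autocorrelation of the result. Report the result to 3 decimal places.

-0.533

First differences Δz: 3, -5, 2, 1, 4, -6, 1
Mean of differences = 0.0000
Numerator Σ(Δz_t−Δz̄)(Δz_{t+1}−Δz̄) = -49.0000
Denominator Σ(Δz_t−Δz̄)² = 92.0000
r_1(Δz) = -49.0000 / 92.0000 = -0.533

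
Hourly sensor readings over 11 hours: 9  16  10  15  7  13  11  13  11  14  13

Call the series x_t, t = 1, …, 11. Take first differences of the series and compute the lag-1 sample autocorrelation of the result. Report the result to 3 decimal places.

First differences Δx: 7, -6, 5, -8, 6, -2, 2, -2, 3, -1
Mean of differences = 0.4000
Numerator Σ(Δx_t−Δx̄)(Δx_{t+1}−Δx̄) = -188.3600
Denominator Σ(Δx_t−Δx̄)² = 230.4000
r_1(Δx) = -188.3600 / 230.4000 = -0.818

-0.818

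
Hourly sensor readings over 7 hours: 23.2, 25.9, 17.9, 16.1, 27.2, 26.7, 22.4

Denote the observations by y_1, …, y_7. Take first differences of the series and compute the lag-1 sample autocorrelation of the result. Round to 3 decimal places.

-0.141

First differences Δy: 2.7, -8.0, -1.8, 11.1, -0.5, -4.3
Mean of differences = -0.1333
Numerator Σ(Δy_t−Δȳ)(Δy_{t+1}−Δȳ) = -30.4911
Denominator Σ(Δy_t−Δȳ)² = 216.3733
r_1(Δy) = -30.4911 / 216.3733 = -0.141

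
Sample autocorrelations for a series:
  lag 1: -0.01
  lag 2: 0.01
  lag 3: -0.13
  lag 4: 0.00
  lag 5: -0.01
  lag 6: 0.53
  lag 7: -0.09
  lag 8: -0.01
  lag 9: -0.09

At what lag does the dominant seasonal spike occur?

The largest autocorrelation is r_6 = 0.53; the remaining lags stay at or below 0.01.
The dominant spike at lag 6 indicates a seasonal period of 6.

6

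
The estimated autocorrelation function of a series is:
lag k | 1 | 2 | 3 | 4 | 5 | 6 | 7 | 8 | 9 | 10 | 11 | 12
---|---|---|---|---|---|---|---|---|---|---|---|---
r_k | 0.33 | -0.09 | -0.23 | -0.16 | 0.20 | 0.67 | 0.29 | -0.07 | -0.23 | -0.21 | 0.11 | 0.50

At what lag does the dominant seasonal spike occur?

6

The largest autocorrelation is r_6 = 0.67, with a weaker echo at lag 12 (0.50); the remaining lags stay at or below 0.33.
The dominant spike at lag 6 indicates a seasonal period of 6.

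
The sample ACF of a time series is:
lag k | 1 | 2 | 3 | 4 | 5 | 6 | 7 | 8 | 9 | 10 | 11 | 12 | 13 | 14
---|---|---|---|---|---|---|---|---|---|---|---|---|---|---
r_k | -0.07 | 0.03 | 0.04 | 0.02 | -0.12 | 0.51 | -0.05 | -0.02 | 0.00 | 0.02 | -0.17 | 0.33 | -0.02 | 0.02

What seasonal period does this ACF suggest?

6

The largest autocorrelation is r_6 = 0.51, with a weaker echo at lag 12 (0.33); the remaining lags stay at or below 0.04.
The dominant spike at lag 6 indicates a seasonal period of 6.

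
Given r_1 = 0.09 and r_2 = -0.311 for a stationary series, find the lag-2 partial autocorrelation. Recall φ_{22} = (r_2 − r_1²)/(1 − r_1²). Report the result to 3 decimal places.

-0.322

φ_{22} = (r_2 − r_1²) / (1 − r_1²)
r_1² = (0.09)² = 0.0081
Numerator = -0.311 − 0.0081 = -0.3191; denominator = 1 − 0.0081 = 0.9919
φ_{22} = -0.3191 / 0.9919 = -0.322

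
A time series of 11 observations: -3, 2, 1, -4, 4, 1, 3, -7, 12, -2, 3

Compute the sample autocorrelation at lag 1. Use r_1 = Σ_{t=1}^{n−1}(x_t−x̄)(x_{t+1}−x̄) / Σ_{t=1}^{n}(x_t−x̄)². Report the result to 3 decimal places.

Mean x̄ = (-3 + 2 + 1 − 4 + 4 + 1 + 3 − 7 + 12 − 2 + 3)/11 = 0.9091
Numerator Σ_{t=1}^{10}(x_t−x̄)(x_{t+1}−x̄) = -161.9174
Denominator Σ(x_t−x̄)² = 252.9091
r_1 = -161.9174 / 252.9091 = -0.640

-0.640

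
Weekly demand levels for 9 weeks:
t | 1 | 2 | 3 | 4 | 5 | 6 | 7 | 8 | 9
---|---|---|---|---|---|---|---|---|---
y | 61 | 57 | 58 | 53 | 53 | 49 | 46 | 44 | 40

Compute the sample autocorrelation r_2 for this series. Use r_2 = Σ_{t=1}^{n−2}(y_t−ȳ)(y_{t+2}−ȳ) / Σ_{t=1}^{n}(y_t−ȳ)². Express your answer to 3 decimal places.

0.383

Mean ȳ = (61 + 57 + 58 + 53 + 53 + 49 + 46 + 44 + 40)/9 = 51.2222
Numerator Σ_{t=1}^{7}(y_t−ȳ)(y_{t+2}−ȳ) = 150.0123
Denominator Σ(y_t−ȳ)² = 391.5556
r_2 = 150.0123 / 391.5556 = 0.383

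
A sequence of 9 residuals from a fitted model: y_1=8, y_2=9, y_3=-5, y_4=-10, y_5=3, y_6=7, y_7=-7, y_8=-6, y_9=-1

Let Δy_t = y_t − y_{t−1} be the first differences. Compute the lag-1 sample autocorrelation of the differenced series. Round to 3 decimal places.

First differences Δy: 1, -14, -5, 13, 4, -14, 1, 5
Mean of differences = -1.1250
Numerator Σ(Δy_t−Δȳ)(Δy_{t+1}−Δȳ) = -40.1406
Denominator Σ(Δy_t−Δȳ)² = 618.8750
r_1(Δy) = -40.1406 / 618.8750 = -0.065

-0.065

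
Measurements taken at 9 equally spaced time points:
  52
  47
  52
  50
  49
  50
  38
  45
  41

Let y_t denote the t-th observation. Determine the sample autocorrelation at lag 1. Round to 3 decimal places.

0.154

Mean ȳ = (52 + 47 + 52 + 50 + 49 + 50 + 38 + 45 + 41)/9 = 47.1111
Numerator Σ_{t=1}^{8}(y_t−ȳ)(y_{t+1}−ȳ) = 29.7654
Denominator Σ(y_t−ȳ)² = 192.8889
r_1 = 29.7654 / 192.8889 = 0.154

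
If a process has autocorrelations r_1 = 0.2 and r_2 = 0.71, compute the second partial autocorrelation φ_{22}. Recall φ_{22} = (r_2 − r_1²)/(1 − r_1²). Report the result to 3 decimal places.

φ_{22} = (r_2 − r_1²) / (1 − r_1²)
r_1² = (0.2)² = 0.04
Numerator = 0.71 − 0.0400 = 0.6700; denominator = 1 − 0.0400 = 0.9600
φ_{22} = 0.6700 / 0.9600 = 0.698

0.698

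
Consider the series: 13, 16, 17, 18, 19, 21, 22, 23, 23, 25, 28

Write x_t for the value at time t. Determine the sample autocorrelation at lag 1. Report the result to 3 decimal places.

0.620

Mean x̄ = (13 + 16 + 17 + 18 + 19 + 21 + 22 + 23 + 23 + 25 + 28)/11 = 20.4545
Numerator Σ_{t=1}^{10}(x_t−x̄)(x_{t+1}−x̄) = 116.9752
Denominator Σ(x_t−x̄)² = 188.7273
r_1 = 116.9752 / 188.7273 = 0.620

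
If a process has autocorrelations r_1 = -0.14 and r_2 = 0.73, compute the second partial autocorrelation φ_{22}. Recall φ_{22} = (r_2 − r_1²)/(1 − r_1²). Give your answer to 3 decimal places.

φ_{22} = (r_2 − r_1²) / (1 − r_1²)
r_1² = (-0.14)² = 0.0196
Numerator = 0.73 − 0.0196 = 0.7104; denominator = 1 − 0.0196 = 0.9804
φ_{22} = 0.7104 / 0.9804 = 0.725

0.725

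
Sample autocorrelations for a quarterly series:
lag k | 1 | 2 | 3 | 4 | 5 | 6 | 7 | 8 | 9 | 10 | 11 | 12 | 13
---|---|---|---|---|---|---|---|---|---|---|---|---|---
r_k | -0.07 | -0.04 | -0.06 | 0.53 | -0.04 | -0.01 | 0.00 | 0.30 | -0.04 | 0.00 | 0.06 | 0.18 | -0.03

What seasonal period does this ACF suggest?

4

The largest autocorrelation is r_4 = 0.53, with weaker echoes at lags 8 (0.30) and 12 (0.18); the remaining lags stay at or below 0.06.
The dominant spike at lag 4 indicates a seasonal period of 4.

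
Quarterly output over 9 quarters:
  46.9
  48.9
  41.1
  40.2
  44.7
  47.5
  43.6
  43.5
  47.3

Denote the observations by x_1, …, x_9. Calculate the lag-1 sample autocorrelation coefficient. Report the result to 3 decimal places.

Mean x̄ = (46.9 + 48.9 + 41.1 + 40.2 + 44.7 + 47.5 + 43.6 + 43.5 + 47.3)/9 = 44.8556
Numerator Σ_{t=1}^{8}(x_t−x̄)(x_{t+1}−x̄) = 5.9447
Denominator Σ(x_t−x̄)² = 72.7222
r_1 = 5.9447 / 72.7222 = 0.082

0.082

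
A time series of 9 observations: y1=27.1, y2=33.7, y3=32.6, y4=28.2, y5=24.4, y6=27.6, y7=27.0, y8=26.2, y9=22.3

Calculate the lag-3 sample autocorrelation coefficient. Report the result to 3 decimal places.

Mean ȳ = (27.1 + 33.7 + 32.6 + 28.2 + 24.4 + 27.6 + 27.0 + 26.2 + 22.3)/9 = 27.6778
Σ(y_t−ȳ)(y_{t+3}−ȳ) = (-0.3017) + (-19.7395) + (-0.3828) + (-0.3540) + (4.8438) + (0.4183) = -15.5159
Denominator Σ(y_t−ȳ)² = 103.4156
r_3 = -15.5159 / 103.4156 = -0.150

-0.150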